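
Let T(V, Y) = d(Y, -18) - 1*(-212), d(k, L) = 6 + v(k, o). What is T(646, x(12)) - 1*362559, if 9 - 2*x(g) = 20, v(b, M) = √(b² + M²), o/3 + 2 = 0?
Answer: -362341 + √265/2 ≈ -3.6233e+5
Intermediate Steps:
o = -6 (o = -6 + 3*0 = -6 + 0 = -6)
v(b, M) = √(M² + b²)
x(g) = -11/2 (x(g) = 9/2 - ½*20 = 9/2 - 10 = -11/2)
d(k, L) = 6 + √(36 + k²) (d(k, L) = 6 + √((-6)² + k²) = 6 + √(36 + k²))
T(V, Y) = 218 + √(36 + Y²) (T(V, Y) = (6 + √(36 + Y²)) - 1*(-212) = (6 + √(36 + Y²)) + 212 = 218 + √(36 + Y²))
T(646, x(12)) - 1*362559 = (218 + √(36 + (-11/2)²)) - 1*362559 = (218 + √(36 + 121/4)) - 362559 = (218 + √(265/4)) - 362559 = (218 + √265/2) - 362559 = -362341 + √265/2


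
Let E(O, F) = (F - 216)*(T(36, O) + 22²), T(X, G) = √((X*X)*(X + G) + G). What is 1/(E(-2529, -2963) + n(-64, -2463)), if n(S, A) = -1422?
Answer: I/(-1540058*I + 9537*√359273) ≈ -4.394e-8 + 1.631e-7*I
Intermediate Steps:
T(X, G) = √(G + X²*(G + X)) (T(X, G) = √(X²*(G + X) + G) = √(G + X²*(G + X)))
E(O, F) = (-216 + F)*(484 + √(46656 + 1297*O)) (E(O, F) = (F - 216)*(√(O + 36³ + O*36²) + 22²) = (-216 + F)*(√(O + 46656 + O*1296) + 484) = (-216 + F)*(√(O + 46656 + 1296*O) + 484) = (-216 + F)*(√(46656 + 1297*O) + 484) = (-216 + F)*(484 + √(46656 + 1297*O)))
1/(E(-2529, -2963) + n(-64, -2463)) = 1/((-104544 - 216*√(46656 + 1297*(-2529)) + 484*(-2963) - 2963*√(46656 + 1297*(-2529))) - 1422) = 1/((-104544 - 216*√(46656 - 3280113) - 1434092 - 2963*√(46656 - 3280113)) - 1422) = 1/((-104544 - 648*I*√359273 - 1434092 - 8889*I*√359273) - 1422) = 1/((-1538636 - 9537*I*√359273) - 1422) = 1/(-1540058 - 9537*I*√359273)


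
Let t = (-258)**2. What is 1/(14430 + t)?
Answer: 1/80994 ≈ 1.2347e-5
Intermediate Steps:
t = 66564
1/(14430 + t) = 1/(14430 + 66564) = 1/80994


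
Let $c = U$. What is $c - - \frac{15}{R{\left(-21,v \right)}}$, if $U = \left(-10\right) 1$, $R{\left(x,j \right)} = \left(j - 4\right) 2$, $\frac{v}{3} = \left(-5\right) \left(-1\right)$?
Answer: $- \frac{205}{22} \approx -9.3182$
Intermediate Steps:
$v = 15$ ($v = 3 \left(\left(-5\right) \left(-1\right)\right) = 3 \cdot 5 = 15$)
$R{\left(x,j \right)} = -8 + 2 j$ ($R{\left(x,j \right)} = \left(-4 + j\right) 2 = -8 + 2 j$)
$U = -10$
$c = -10$
$c - - \frac{15}{R{\left(-21,v \right)}} = -10 - - \frac{15}{-8 + 2 \cdot 15} = -10 - - \frac{15}{-8 + 30} = -10 - - \frac{15}{22} = -10 + \frac{15}{22} = - \frac{205}{22}$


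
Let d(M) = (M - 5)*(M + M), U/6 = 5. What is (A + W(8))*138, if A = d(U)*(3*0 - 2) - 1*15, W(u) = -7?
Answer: -417036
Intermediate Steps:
U = 30 (U = 6*5 = 30)
d(M) = 2*M*(-5 + M) (d(M) = (-5 + M)*(2*M) = 2*M*(-5 + M))
A = -3015 (A = (2*30*(-5 + 30))*(3*0 - 2) - 1*15 = (2*30*25)*(0 - 2) - 15 = 1500*(-2) - 15 = -3000 - 15 = -3015)
(A + W(8))*138 = (-3015 - 7)*138 = -3022*138 = -417036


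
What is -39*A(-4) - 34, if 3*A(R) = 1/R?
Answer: -123/4 ≈ -30.750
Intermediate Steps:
A(R) = 1/(3*R)
-39*A(-4) - 34 = -13/(-4) - 34 = -13*(-1)/4 - 34 = -39*(-1/12) - 34 = 13/4 - 34 = -123/4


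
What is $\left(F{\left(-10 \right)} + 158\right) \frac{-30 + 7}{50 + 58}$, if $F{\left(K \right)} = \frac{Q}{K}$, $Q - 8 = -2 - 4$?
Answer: $- \frac{6049}{180} \approx -33.606$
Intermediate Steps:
$Q = 2$ ($Q = 8 - 6 = 2$)
$F{\left(K \right)} = \frac{2}{K}$
$\left(F{\left(-10 \right)} + 158\right) \frac{-30 + 7}{50 + 58} = \left(\frac{2}{-10} + 158\right) \frac{-30 + 7}{50 + 58} = \left(2 \left(- \frac{1}{10}\right) + 158\right) \left(- \frac{23}{108}\right) = \left(- \frac{1}{5} + 158\right) \left(\left(-23\right) \frac{1}{108}\right) = \frac{789}{5} \left(- \frac{23}{108}\right) = - \frac{6049}{180}$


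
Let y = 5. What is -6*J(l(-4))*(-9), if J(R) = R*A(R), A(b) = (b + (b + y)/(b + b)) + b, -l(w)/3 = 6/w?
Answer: 4887/2 ≈ 2443.5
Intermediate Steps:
l(w) = -18/w
A(b) = 2*b + (5 + b)/(2*b) (A(b) = (b + (b + 5)/(b + b)) + b = (b + (5 + b)/((2*b))) + b = (b + (5 + b)*(1/(2*b))) + b = (b + (5 + b)/(2*b)) + b = 2*b + (5 + b)/(2*b))
J(R) = 5/2 + R*(1 + 4*R)/2 (J(R) = R*((5 + R*(1 + 4*R))/(2*R)) = 5/2 + R*(1 + 4*R)/2)
-6*J(l(-4))*(-9) = -6*(5/2 + (-18/(-4))*(1 + 4*(-18/(-4)))/2)*(-9) = -6*(5/2 + (-18*(-1/4))*(1 + 4*(-18*(-1/4)))/2)*(-9) = -6*(5/2 + (1/2)*(9/2)*(1 + 4*(9/2)))*(-9) = -6*(5/2 + (1/2)*(9/2)*(1 + 18))*(-9) = -6*(5/2 + (1/2)*(9/2)*19)*(-9) = -6*(5/2 + 171/4)*(-9) = -6*181/4*(-9) = -543/2*(-9) = 4887/2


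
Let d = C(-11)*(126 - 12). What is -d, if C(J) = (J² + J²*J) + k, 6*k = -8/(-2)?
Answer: 137864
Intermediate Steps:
k = ⅔ (k = (-8/(-2))/6 = (-8*(-½))/6 = (⅙)*4 = ⅔ ≈ 0.66667)
C(J) = ⅔ + J² + J³ (C(J) = (J² + J²*J) + ⅔ = (J² + J³) + ⅔ = ⅔ + J² + J³)
d = -137864 (d = (⅔ + (-11)² + (-11)³)*(126 - 12) = (⅔ + 121 - 1331)*114 = -3628/3*114 = -137864)
-d = -1*(-137864) = 137864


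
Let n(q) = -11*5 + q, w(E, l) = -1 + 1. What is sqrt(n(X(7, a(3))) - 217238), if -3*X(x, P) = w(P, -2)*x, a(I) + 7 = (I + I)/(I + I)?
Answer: I*sqrt(217293) ≈ 466.15*I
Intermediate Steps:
w(E, l) = 0
a(I) = -6 (a(I) = -7 + (I + I)/(I + I) = -7 + (2*I)/((2*I)) = -7 + (2*I)*(1/(2*I)) = -7 + 1 = -6)
X(x, P) = 0 (X(x, P) = -0*x = -1/3*0 = 0)
n(q) = -55 + q
sqrt(n(X(7, a(3))) - 217238) = sqrt((-55 + 0) - 217238) = sqrt(-55 - 217238) = sqrt(-217293) = I*sqrt(217293)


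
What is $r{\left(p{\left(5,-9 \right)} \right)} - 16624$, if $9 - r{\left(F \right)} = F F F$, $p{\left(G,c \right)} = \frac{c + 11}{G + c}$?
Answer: $- \frac{132919}{8} \approx -16615.0$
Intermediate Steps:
$p{\left(G,c \right)} = \frac{11 + c}{G + c}$
$r{\left(F \right)} = 9 - F^{3}$ ($r{\left(F \right)} = 9 - F F F = 9 - F^{2} F = 9 - F^{3}$)
$r{\left(p{\left(5,-9 \right)} \right)} - 16624 = \left(9 - \left(\frac{11 - 9}{5 - 9}\right)^{3}\right) - 16624 = \left(9 - \left(\frac{1}{-4} \cdot 2\right)^{3}\right) - 16624 = \left(9 - \left(\left(- \frac{1}{4}\right) 2\right)^{3}\right) - 16624 = \left(9 - \left(- \frac{1}{2}\right)^{3}\right) - 16624 = \left(9 - - \frac{1}{8}\right) - 16624 = \left(9 + \frac{1}{8}\right) - 16624 = \frac{73}{8} - 16624 = - \frac{132919}{8}$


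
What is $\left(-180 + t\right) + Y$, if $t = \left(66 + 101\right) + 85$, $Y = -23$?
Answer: $49$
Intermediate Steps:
$t = 252$ ($t = 167 + 85 = 252$)
$\left(-180 + t\right) + Y = \left(-180 + 252\right) - 23 = 72 - 23 = 49$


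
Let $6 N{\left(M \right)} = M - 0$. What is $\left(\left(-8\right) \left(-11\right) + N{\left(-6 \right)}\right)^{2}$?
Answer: $7569$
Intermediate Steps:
$N{\left(M \right)} = \frac{M}{6}$ ($N{\left(M \right)} = \frac{M - 0}{6} = \frac{M + 0}{6} = \frac{M}{6}$)
$\left(\left(-8\right) \left(-11\right) + N{\left(-6 \right)}\right)^{2} = \left(\left(-8\right) \left(-11\right) + \frac{1}{6} \left(-6\right)\right)^{2} = \left(88 - 1\right)^{2} = 87^{2} = 7569$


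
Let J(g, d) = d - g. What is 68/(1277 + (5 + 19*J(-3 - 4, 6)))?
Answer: 68/1529 ≈ 0.044474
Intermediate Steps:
68/(1277 + (5 + 19*J(-3 - 4, 6))) = 68/(1277 + (5 + 19*(6 - (-3 - 4)))) = 68/(1277 + (5 + 19*(6 - 1*(-7)))) = 68/(1277 + (5 + 19*(6 + 7))) = 68/(1277 + (5 + 19*13)) = 68/(1277 + (5 + 247)) = 68/(1277 + 252) = 68/1529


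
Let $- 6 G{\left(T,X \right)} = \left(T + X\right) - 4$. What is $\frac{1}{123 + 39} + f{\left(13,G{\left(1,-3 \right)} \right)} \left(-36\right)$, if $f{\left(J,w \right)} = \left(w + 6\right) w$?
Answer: $- \frac{40823}{162} \approx -251.99$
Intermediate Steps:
$G{\left(T,X \right)} = \frac{2}{3} - \frac{T}{6} - \frac{X}{6}$ ($G{\left(T,X \right)} = - \frac{\left(T + X\right) - 4}{6} = - \frac{-4 + T + X}{6} = \frac{2}{3} - \frac{T}{6} - \frac{X}{6}$)
$f{\left(J,w \right)} = w \left(6 + w\right)$ ($f{\left(J,w \right)} = \left(6 + w\right) w = w \left(6 + w\right)$)
$\frac{1}{123 + 39} + f{\left(13,G{\left(1,-3 \right)} \right)} \left(-36\right) = \frac{1}{123 + 39} + \left(\frac{2}{3} - \frac{1}{6} - - \frac{1}{2}\right) \left(6 - -1\right) \left(-36\right) = \frac{1}{162} + \left(\frac{2}{3} - \frac{1}{6} + \frac{1}{2}\right) \left(6 + \left(\frac{2}{3} - \frac{1}{6} + \frac{1}{2}\right)\right) \left(-36\right) = \frac{1}{162} + 1 \left(6 + 1\right) \left(-36\right) = \frac{1}{162} + 1 \cdot 7 \left(-36\right) = \frac{1}{162} + 7 \left(-36\right) = \frac{1}{162} - 252 = - \frac{40823}{162}$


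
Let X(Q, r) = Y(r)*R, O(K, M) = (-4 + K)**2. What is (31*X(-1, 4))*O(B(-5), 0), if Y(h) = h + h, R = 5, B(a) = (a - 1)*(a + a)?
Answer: 3888640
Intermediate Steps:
B(a) = 2*a*(-1 + a) (B(a) = (-1 + a)*(2*a) = 2*a*(-1 + a))
Y(h) = 2*h
X(Q, r) = 10*r (X(Q, r) = (2*r)*5 = 10*r)
(31*X(-1, 4))*O(B(-5), 0) = (31*(10*4))*(-4 + 2*(-5)*(-1 - 5))**2 = (31*40)*(-4 + 2*(-5)*(-6))**2 = 1240*(-4 + 60)**2 = 1240*56**2 = 1240*3136 = 3888640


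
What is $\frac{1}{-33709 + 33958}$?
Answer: $\frac{1}{249} \approx 0.0040161$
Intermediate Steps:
$\frac{1}{-33709 + 33958} = \frac{1}{249}$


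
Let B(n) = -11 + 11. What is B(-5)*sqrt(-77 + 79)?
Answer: 0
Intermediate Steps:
B(n) = 0
B(-5)*sqrt(-77 + 79) = 0*sqrt(-77 + 79) = 0*sqrt(2) = 0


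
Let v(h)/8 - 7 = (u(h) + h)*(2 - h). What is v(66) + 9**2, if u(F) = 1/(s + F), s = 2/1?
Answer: -572263/17 ≈ -33663.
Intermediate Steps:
s = 2 (s = 2*1 = 2)
u(F) = 1/(2 + F)
v(h) = 56 + 8*(2 - h)*(h + 1/(2 + h)) (v(h) = 56 + 8*((1/(2 + h) + h)*(2 - h)) = 56 + 8*((h + 1/(2 + h))*(2 - h)) = 56 + 8*((2 - h)*(h + 1/(2 + h))) = 56 + 8*(2 - h)*(h + 1/(2 + h)))
v(66) + 9**2 = 8*(16 - 1*66**3 + 10*66)/(2 + 66) + 9**2 = 8*(16 - 1*287496 + 660)/68 + 81 = 8*(1/68)*(16 - 287496 + 660) + 81 = 8*(1/68)*(-286820) + 81 = -573640/17 + 81 = -572263/17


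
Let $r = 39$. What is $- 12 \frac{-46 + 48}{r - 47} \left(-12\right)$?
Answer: $-36$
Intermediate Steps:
$- 12 \frac{-46 + 48}{r - 47} \left(-12\right) = - 12 \frac{-46 + 48}{39 - 47} \left(-12\right) = - 12 \frac{2}{-8} \left(-12\right) = - 12 \cdot 2 \left(- \frac{1}{8}\right) \left(-12\right) = \left(-12\right) \left(- \frac{1}{4}\right) \left(-12\right) = 3 \left(-12\right) = -36$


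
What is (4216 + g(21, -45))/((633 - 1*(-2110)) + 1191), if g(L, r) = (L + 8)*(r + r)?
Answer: 803/1967 ≈ 0.40824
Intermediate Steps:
g(L, r) = 2*r*(8 + L) (g(L, r) = (8 + L)*(2*r) = 2*r*(8 + L))
(4216 + g(21, -45))/((633 - 1*(-2110)) + 1191) = (4216 + 2*(-45)*(8 + 21))/((633 - 1*(-2110)) + 1191) = (4216 + 2*(-45)*29)/((633 + 2110) + 1191) = (4216 - 2610)/(2743 + 1191) = 1606/3934 = 1606*(1/3934) = 803/1967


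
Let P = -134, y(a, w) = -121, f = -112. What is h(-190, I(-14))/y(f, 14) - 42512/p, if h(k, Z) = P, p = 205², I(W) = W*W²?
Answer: 487398/5085025 ≈ 0.095850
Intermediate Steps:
I(W) = W³
p = 42025
h(k, Z) = -134
h(-190, I(-14))/y(f, 14) - 42512/p = -134/(-121) - 42512/42025 = -134*(-1/121) - 42512*1/42025 = 134/121 - 42512/42025 = 487398/5085025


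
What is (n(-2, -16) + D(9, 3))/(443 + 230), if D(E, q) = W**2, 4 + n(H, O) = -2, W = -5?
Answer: 19/673 ≈ 0.028232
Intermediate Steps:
n(H, O) = -6 (n(H, O) = -4 - 2 = -6)
D(E, q) = 25 (D(E, q) = (-5)**2 = 25)
(n(-2, -16) + D(9, 3))/(443 + 230) = (-6 + 25)/(443 + 230) = 19/673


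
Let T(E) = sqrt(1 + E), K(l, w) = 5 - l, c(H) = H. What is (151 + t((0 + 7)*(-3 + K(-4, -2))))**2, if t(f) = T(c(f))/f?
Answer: (6342 + sqrt(43))**2/1764 ≈ 22848.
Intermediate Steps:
t(f) = sqrt(1 + f)/f
(151 + t((0 + 7)*(-3 + K(-4, -2))))**2 = (151 + sqrt(1 + (0 + 7)*(-3 + (5 - 1*(-4))))/(((0 + 7)*(-3 + (5 - 1*(-4))))))**2 = (151 + sqrt(1 + 7*(-3 + (5 + 4)))/((7*(-3 + (5 + 4)))))**2 = (151 + sqrt(1 + 7*(-3 + 9))/((7*(-3 + 9))))**2 = (151 + sqrt(1 + 7*6)/((7*6)))**2 = (151 + sqrt(1 + 42)/42)**2 = (151 + sqrt(43)/42)**2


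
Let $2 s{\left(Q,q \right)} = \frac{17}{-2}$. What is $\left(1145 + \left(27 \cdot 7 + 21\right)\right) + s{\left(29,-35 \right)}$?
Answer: $\frac{5403}{4} \approx 1350.8$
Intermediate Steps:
$s{\left(Q,q \right)} = - \frac{17}{4}$ ($s{\left(Q,q \right)} = \frac{17 \frac{1}{-2}}{2} = \frac{17 \left(- \frac{1}{2}\right)}{2} = \frac{1}{2} \left(- \frac{17}{2}\right) = - \frac{17}{4}$)
$\left(1145 + \left(27 \cdot 7 + 21\right)\right) + s{\left(29,-35 \right)} = \left(1145 + \left(27 \cdot 7 + 21\right)\right) - \frac{17}{4} = \left(1145 + \left(189 + 21\right)\right) - \frac{17}{4} = \left(1145 + 210\right) - \frac{17}{4} = 1355 - \frac{17}{4} = \frac{5403}{4}$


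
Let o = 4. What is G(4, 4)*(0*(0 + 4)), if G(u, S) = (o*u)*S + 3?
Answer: 0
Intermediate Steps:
G(u, S) = 3 + 4*S*u (G(u, S) = (4*u)*S + 3 = 4*S*u + 3 = 3 + 4*S*u)
G(4, 4)*(0*(0 + 4)) = (3 + 4*4*4)*(0*(0 + 4)) = (3 + 64)*(0*4) = 67*0 = 0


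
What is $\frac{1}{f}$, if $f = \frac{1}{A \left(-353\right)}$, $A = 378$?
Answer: $-133434$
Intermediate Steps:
$f = - \frac{1}{133434}$ ($f = \frac{1}{378 \left(-353\right)} = \frac{1}{-133434} = - \frac{1}{133434} \approx -7.4943 \cdot 10^{-6}$)
$\frac{1}{f} = \frac{1}{- \frac{1}{133434}} = -133434$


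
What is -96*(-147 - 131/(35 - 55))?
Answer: 67416/5 ≈ 13483.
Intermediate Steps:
-96*(-147 - 131/(35 - 55)) = -96*(-147 - 131/(-20)) = -96*(-147 - 131*(-1/20)) = -96*(-147 + 131/20) = -96*(-2809/20) = 67416/5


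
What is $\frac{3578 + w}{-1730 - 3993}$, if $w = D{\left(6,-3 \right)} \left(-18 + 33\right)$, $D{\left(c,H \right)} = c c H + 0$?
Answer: $- \frac{1958}{5723} \approx -0.34213$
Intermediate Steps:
$D{\left(c,H \right)} = H c^{2}$ ($D{\left(c,H \right)} = c^{2} H + 0 = H c^{2} + 0 = H c^{2}$)
$w = -1620$ ($w = - 3 \cdot 6^{2} \left(-18 + 33\right) = \left(-3\right) 36 \cdot 15 = \left(-108\right) 15 = -1620$)
$\frac{3578 + w}{-1730 - 3993} = \frac{3578 - 1620}{-1730 - 3993} = \frac{1958}{-5723} = 1958 \left(- \frac{1}{5723}\right) = - \frac{1958}{5723}$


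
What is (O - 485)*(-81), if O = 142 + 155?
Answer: 15228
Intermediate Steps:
O = 297
(O - 485)*(-81) = (297 - 485)*(-81) = -188*(-81) = 15228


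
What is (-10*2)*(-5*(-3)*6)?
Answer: -1800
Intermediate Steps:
(-10*2)*(-5*(-3)*6) = -300*6 = -20*90 = -1800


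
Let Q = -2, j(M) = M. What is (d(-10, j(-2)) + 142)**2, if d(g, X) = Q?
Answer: 19600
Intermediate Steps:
d(g, X) = -2
(d(-10, j(-2)) + 142)**2 = (-2 + 142)**2 = 140**2 = 19600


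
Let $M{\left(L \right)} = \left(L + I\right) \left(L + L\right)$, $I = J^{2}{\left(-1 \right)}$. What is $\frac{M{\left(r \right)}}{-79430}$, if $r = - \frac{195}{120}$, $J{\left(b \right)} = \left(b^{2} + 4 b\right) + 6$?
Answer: $\frac{59}{195520} \approx 0.00030176$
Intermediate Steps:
$J{\left(b \right)} = 6 + b^{2} + 4 b$
$r = - \frac{13}{8}$ ($r = \left(-195\right) \frac{1}{120} = - \frac{13}{8} \approx -1.625$)
$I = 9$ ($I = \left(6 + \left(-1\right)^{2} + 4 \left(-1\right)\right)^{2} = \left(6 + 1 - 4\right)^{2} = 3^{2} = 9$)
$M{\left(L \right)} = 2 L \left(9 + L\right)$ ($M{\left(L \right)} = \left(L + 9\right) \left(L + L\right) = \left(9 + L\right) 2 L = 2 L \left(9 + L\right)$)
$\frac{M{\left(r \right)}}{-79430} = \frac{2 \left(- \frac{13}{8}\right) \left(9 - \frac{13}{8}\right)}{-79430} = 2 \left(- \frac{13}{8}\right) \frac{59}{8} \left(- \frac{1}{79430}\right) = \left(- \frac{767}{32}\right) \left(- \frac{1}{79430}\right) = \frac{59}{195520}$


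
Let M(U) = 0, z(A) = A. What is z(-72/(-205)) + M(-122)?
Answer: 72/205 ≈ 0.35122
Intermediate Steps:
z(-72/(-205)) + M(-122) = -72/(-205) + 0 = -72*(-1/205) + 0 = 72/205 + 0 = 72/205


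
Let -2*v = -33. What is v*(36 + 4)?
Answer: 660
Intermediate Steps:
v = 33/2 (v = -½*(-33) = 33/2 ≈ 16.500)
v*(36 + 4) = 33*(36 + 4)/2 = (33/2)*40 = 660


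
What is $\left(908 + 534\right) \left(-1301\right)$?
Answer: $-1876042$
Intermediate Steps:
$\left(908 + 534\right) \left(-1301\right) = 1442 \left(-1301\right) = -1876042$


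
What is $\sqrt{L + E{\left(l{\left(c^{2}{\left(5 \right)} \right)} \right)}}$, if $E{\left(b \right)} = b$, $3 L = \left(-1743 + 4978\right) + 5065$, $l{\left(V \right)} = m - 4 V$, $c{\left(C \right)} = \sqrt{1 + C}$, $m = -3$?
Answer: $\frac{\sqrt{24657}}{3} \approx 52.342$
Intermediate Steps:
$l{\left(V \right)} = -3 - 4 V$
$L = \frac{8300}{3}$ ($L = \frac{\left(-1743 + 4978\right) + 5065}{3} = \frac{3235 + 5065}{3} = \frac{1}{3} \cdot 8300 = \frac{8300}{3} \approx 2766.7$)
$\sqrt{L + E{\left(l{\left(c^{2}{\left(5 \right)} \right)} \right)}} = \sqrt{\frac{8300}{3} - \left(3 + 4 \left(\sqrt{1 + 5}\right)^{2}\right)} = \sqrt{\frac{8300}{3} - \left(3 + 4 \left(\sqrt{6}\right)^{2}\right)} = \sqrt{\frac{8300}{3} - 27} = \sqrt{\frac{8219}{3}} = \frac{\sqrt{24657}}{3}$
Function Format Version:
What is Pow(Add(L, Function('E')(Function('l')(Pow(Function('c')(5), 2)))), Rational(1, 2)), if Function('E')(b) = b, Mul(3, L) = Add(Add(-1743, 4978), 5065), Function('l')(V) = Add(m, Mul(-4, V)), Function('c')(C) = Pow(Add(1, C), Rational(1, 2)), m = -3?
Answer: Mul(Rational(1, 3), Pow(24657, Rational(1, 2))) ≈ 52.342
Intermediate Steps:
Function('l')(V) = Add(-3, Mul(-4, V))
L = Rational(8300, 3) (L = Mul(Rational(1, 3), Add(Add(-1743, 4978), 5065)) = Mul(Rational(1, 3), Add(3235, 5065)) = Mul(Rational(1, 3), 8300) = Rational(8300, 3) ≈ 2766.7)
Pow(Add(L, Function('E')(Function('l')(Pow(Function('c')(5), 2)))), Rational(1, 2)) = Pow(Add(Rational(8300, 3), Add(-3, Mul(-4, Pow(Pow(Add(1, 5), Rational(1, 2)), 2)))), Rational(1, 2)) = Pow(Add(Rational(8300, 3), Add(-3, Mul(-4, Pow(Pow(6, Rational(1, 2)), 2)))), Rational(1, 2)) = Pow(Add(Rational(8300, 3), Add(-3, Mul(-4, 6))), Rational(1, 2)) = Pow(Add(Rational(8300, 3), Add(-3, -24)), Rational(1, 2)) = Pow(Add(Rational(8300, 3), -27), Rational(1, 2)) = Pow(Rational(8219, 3), Rational(1, 2)) = Mul(Rational(1, 3), Pow(24657, Rational(1, 2)))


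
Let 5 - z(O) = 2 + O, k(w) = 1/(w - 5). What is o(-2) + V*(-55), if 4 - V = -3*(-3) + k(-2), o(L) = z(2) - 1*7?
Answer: 1828/7 ≈ 261.14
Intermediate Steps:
k(w) = 1/(-5 + w)
z(O) = 3 - O (z(O) = 5 - (2 + O) = 5 + (-2 - O) = 3 - O)
o(L) = -6 (o(L) = (3 - 1*2) - 1*7 = (3 - 2) - 7 = 1 - 7 = -6)
V = -34/7 (V = 4 - (-3*(-3) + 1/(-5 - 2)) = 4 - (9 + 1/(-7)) = 4 - (9 - 1/7) = 4 - 1*62/7 = 4 - 62/7 = -34/7 ≈ -4.8571)
o(-2) + V*(-55) = -6 - 34/7*(-55) = -6 + 1870/7 = 1828/7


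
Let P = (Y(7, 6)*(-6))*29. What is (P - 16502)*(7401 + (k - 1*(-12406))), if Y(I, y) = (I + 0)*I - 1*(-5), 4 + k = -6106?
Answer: -354724906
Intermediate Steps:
k = -6110 (k = -4 - 6106 = -6110)
Y(I, y) = 5 + I² (Y(I, y) = I*I + 5 = I² + 5 = 5 + I²)
P = -9396 (P = ((5 + 7²)*(-6))*29 = ((5 + 49)*(-6))*29 = (54*(-6))*29 = -324*29 = -9396)
(P - 16502)*(7401 + (k - 1*(-12406))) = (-9396 - 16502)*(7401 + (-6110 - 1*(-12406))) = -25898*(7401 + (-6110 + 12406)) = -25898*(7401 + 6296) = -25898*13697 = -354724906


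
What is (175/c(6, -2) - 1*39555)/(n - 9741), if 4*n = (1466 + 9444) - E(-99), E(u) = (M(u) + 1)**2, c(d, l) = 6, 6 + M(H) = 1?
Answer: 47431/8421 ≈ 5.6325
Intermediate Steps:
M(H) = -5 (M(H) = -6 + 1 = -5)
E(u) = 16 (E(u) = (-5 + 1)**2 = (-4)**2 = 16)
n = 5447/2 (n = ((1466 + 9444) - 1*16)/4 = (10910 - 16)/4 = (1/4)*10894 = 5447/2 ≈ 2723.5)
(175/c(6, -2) - 1*39555)/(n - 9741) = (175/6 - 1*39555)/(5447/2 - 9741) = ((1/6)*175 - 39555)/(-14035/2) = (175/6 - 39555)*(-2/14035) = -237155/6*(-2/14035) = 47431/8421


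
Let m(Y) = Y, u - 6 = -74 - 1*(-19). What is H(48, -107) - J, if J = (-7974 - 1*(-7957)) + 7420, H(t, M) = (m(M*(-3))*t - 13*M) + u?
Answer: 9347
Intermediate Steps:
u = -49 (u = 6 + (-74 - 1*(-19)) = 6 + (-74 + 19) = 6 - 55 = -49)
H(t, M) = -49 - 13*M - 3*M*t (H(t, M) = ((M*(-3))*t - 13*M) - 49 = ((-3*M)*t - 13*M) - 49 = (-3*M*t - 13*M) - 49 = (-13*M - 3*M*t) - 49 = -49 - 13*M - 3*M*t)
J = 7403 (J = (-7974 + 7957) + 7420 = -17 + 7420 = 7403)
H(48, -107) - J = (-49 - 13*(-107) - 3*(-107)*48) - 1*7403 = (-49 + 1391 + 15408) - 7403 = 16750 - 7403 = 9347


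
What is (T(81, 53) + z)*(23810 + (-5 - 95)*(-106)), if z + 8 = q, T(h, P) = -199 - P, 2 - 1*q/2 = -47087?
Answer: 3231718380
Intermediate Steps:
q = 94178 (q = 4 - 2*(-47087) = 4 + 94174 = 94178)
z = 94170 (z = -8 + 94178 = 94170)
(T(81, 53) + z)*(23810 + (-5 - 95)*(-106)) = ((-199 - 1*53) + 94170)*(23810 + (-5 - 95)*(-106)) = ((-199 - 53) + 94170)*(23810 - 100*(-106)) = (-252 + 94170)*(23810 + 10600) = 93918*34410 = 3231718380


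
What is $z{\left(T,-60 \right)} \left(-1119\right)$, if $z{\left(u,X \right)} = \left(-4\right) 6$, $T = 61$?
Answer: $26856$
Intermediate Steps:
$z{\left(u,X \right)} = -24$
$z{\left(T,-60 \right)} \left(-1119\right) = \left(-24\right) \left(-1119\right) = 26856$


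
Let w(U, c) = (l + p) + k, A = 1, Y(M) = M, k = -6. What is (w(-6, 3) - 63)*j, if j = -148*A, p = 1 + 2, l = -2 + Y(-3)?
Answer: 10508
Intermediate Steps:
l = -5 (l = -2 - 3 = -5)
p = 3
j = -148 (j = -148*1 = -148)
w(U, c) = -8 (w(U, c) = (-5 + 3) - 6 = -2 - 6 = -8)
(w(-6, 3) - 63)*j = (-8 - 63)*(-148) = -71*(-148) = 10508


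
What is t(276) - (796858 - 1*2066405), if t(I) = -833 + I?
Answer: 1268990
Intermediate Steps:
t(276) - (796858 - 1*2066405) = (-833 + 276) - (796858 - 1*2066405) = -557 - (796858 - 2066405) = -557 - 1*(-1269547) = -557 + 1269547 = 1268990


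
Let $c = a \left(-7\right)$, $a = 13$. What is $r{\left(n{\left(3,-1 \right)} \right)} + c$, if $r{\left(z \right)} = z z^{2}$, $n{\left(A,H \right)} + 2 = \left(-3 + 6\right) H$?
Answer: $-216$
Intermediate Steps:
$c = -91$ ($c = 13 \left(-7\right) = -91$)
$n{\left(A,H \right)} = -2 + 3 H$ ($n{\left(A,H \right)} = -2 + \left(-3 + 6\right) H = -2 + 3 H$)
$r{\left(z \right)} = z^{3}$
$r{\left(n{\left(3,-1 \right)} \right)} + c = \left(-2 + 3 \left(-1\right)\right)^{3} - 91 = \left(-2 - 3\right)^{3} - 91 = \left(-5\right)^{3} - 91 = -125 - 91 = -216$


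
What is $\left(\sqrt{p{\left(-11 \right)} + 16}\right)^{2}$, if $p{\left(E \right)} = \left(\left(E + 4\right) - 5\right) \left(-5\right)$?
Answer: $76$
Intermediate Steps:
$p{\left(E \right)} = 5 - 5 E$ ($p{\left(E \right)} = \left(\left(4 + E\right) - 5\right) \left(-5\right) = \left(-1 + E\right) \left(-5\right) = 5 - 5 E$)
$\left(\sqrt{p{\left(-11 \right)} + 16}\right)^{2} = \left(\sqrt{\left(5 - -55\right) + 16}\right)^{2} = \left(\sqrt{\left(5 + 55\right) + 16}\right)^{2} = \left(\sqrt{60 + 16}\right)^{2} = \left(\sqrt{76}\right)^{2} = \left(2 \sqrt{19}\right)^{2} = 76$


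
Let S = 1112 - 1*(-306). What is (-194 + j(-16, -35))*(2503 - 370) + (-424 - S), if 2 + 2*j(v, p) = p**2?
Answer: 1777371/2 ≈ 8.8869e+5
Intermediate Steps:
S = 1418 (S = 1112 + 306 = 1418)
j(v, p) = -1 + p**2/2
(-194 + j(-16, -35))*(2503 - 370) + (-424 - S) = (-194 + (-1 + (1/2)*(-35)**2))*(2503 - 370) + (-424 - 1*1418) = (-194 + (-1 + (1/2)*1225))*2133 + (-424 - 1418) = (-194 + (-1 + 1225/2))*2133 - 1842 = (-194 + 1223/2)*2133 - 1842 = (835/2)*2133 - 1842 = 1781055/2 - 1842 = 1777371/2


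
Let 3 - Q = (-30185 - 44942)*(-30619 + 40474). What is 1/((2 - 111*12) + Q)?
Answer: 1/740375258 ≈ 1.3507e-9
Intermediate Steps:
Q = 740376588 (Q = 3 - (-30185 - 44942)*(-30619 + 40474) = 3 - (-75127)*9855 = 3 - 1*(-740376585) = 3 + 740376585 = 740376588)
1/((2 - 111*12) + Q) = 1/((2 - 111*12) + 740376588) = 1/((2 - 1332) + 740376588) = 1/(-1330 + 740376588) = 1/740375258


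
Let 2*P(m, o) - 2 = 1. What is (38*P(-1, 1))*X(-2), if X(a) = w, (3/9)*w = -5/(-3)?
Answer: 285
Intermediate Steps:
P(m, o) = 3/2 (P(m, o) = 1 + (1/2)*1 = 1 + 1/2 = 3/2)
w = 5 (w = 3*(-5/(-3)) = 3*(-5*(-1/3)) = 3*(5/3) = 5)
X(a) = 5
(38*P(-1, 1))*X(-2) = (38*(3/2))*5 = 57*5 = 285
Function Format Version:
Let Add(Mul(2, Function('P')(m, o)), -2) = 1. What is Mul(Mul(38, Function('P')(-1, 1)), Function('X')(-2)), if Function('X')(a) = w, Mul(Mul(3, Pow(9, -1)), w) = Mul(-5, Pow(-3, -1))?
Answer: 285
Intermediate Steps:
Function('P')(m, o) = Rational(3, 2) (Function('P')(m, o) = Add(1, Mul(Rational(1, 2), 1)) = Add(1, Rational(1, 2)) = Rational(3, 2))
w = 5 (w = Mul(3, Mul(-5, Pow(-3, -1))) = Mul(3, Mul(-5, Rational(-1, 3))) = Mul(3, Rational(5, 3)) = 5)
Function('X')(a) = 5
Mul(Mul(38, Function('P')(-1, 1)), Function('X')(-2)) = Mul(Mul(38, Rational(3, 2)), 5) = Mul(57, 5) = 285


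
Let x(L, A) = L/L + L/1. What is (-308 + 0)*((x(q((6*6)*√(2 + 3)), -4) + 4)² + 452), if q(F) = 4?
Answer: -164164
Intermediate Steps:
x(L, A) = 1 + L (x(L, A) = 1 + L*1 = 1 + L)
(-308 + 0)*((x(q((6*6)*√(2 + 3)), -4) + 4)² + 452) = (-308 + 0)*(((1 + 4) + 4)² + 452) = -308*((5 + 4)² + 452) = -308*(9² + 452) = -308*(81 + 452) = -308*533 = -164164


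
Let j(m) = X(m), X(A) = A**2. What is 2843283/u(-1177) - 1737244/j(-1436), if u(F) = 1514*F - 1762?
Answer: -46676636009/19157516245 ≈ -2.4365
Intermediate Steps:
u(F) = -1762 + 1514*F
j(m) = m**2
2843283/u(-1177) - 1737244/j(-1436) = 2843283/(-1762 + 1514*(-1177)) - 1737244/((-1436)**2) = 2843283/(-1762 - 1781978) - 1737244/2062096 = 2843283/(-1783740) - 1737244*1/2062096 = 2843283*(-1/1783740) - 434311/515524 = -947761/594580 - 434311/515524 = -46676636009/19157516245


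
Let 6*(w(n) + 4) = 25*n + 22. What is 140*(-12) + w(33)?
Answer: -9257/6 ≈ -1542.8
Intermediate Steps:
w(n) = -1/3 + 25*n/6 (w(n) = -4 + (25*n + 22)/6 = -4 + (22 + 25*n)/6 = -4 + (11/3 + 25*n/6) = -1/3 + 25*n/6)
140*(-12) + w(33) = 140*(-12) + (-1/3 + (25/6)*33) = -1680 + (-1/3 + 275/2) = -1680 + 823/6 = -9257/6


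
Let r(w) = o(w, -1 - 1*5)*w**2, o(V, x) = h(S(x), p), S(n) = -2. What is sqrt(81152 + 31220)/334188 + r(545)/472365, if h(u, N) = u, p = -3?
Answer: -118810/94473 + sqrt(28093)/167094 ≈ -1.2566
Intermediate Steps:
o(V, x) = -2
r(w) = -2*w**2
sqrt(81152 + 31220)/334188 + r(545)/472365 = sqrt(81152 + 31220)/334188 - 2*545**2/472365 = sqrt(112372)*(1/334188) - 2*297025*(1/472365) = (2*sqrt(28093))*(1/334188) - 594050*1/472365 = sqrt(28093)/167094 - 118810/94473 = -118810/94473 + sqrt(28093)/167094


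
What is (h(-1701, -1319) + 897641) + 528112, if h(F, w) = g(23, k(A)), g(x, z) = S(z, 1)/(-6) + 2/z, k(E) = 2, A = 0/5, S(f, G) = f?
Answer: 4277261/3 ≈ 1.4258e+6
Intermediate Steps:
A = 0 (A = 0*(1/5) = 0)
g(x, z) = 2/z - z/6 (g(x, z) = z/(-6) + 2/z = z*(-1/6) + 2/z = -z/6 + 2/z = 2/z - z/6)
h(F, w) = 2/3 (h(F, w) = 2/2 - 1/6*2 = 2*(1/2) - 1/3 = 1 - 1/3 = 2/3)
(h(-1701, -1319) + 897641) + 528112 = (2/3 + 897641) + 528112 = 2692925/3 + 528112 = 4277261/3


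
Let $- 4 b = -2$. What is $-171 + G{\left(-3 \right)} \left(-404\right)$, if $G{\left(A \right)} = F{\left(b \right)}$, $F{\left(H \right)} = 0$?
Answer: $-171$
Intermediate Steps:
$b = \frac{1}{2}$ ($b = \left(- \frac{1}{4}\right) \left(-2\right) = \frac{1}{2} \approx 0.5$)
$G{\left(A \right)} = 0$
$-171 + G{\left(-3 \right)} \left(-404\right) = -171 + 0 \left(-404\right) = -171 + 0 = -171$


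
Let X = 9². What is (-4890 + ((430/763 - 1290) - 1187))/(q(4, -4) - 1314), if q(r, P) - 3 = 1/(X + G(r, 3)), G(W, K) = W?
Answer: 477750235/85024142 ≈ 5.6190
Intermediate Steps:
X = 81
q(r, P) = 3 + 1/(81 + r)
(-4890 + ((430/763 - 1290) - 1187))/(q(4, -4) - 1314) = (-4890 + ((430/763 - 1290) - 1187))/((244 + 3*4)/(81 + 4) - 1314) = (-4890 + ((430*(1/763) - 1290) - 1187))/((244 + 12)/85 - 1314) = (-4890 + ((430/763 - 1290) - 1187))/((1/85)*256 - 1314) = (-4890 + (-983840/763 - 1187))/(256/85 - 1314) = (-4890 - 1889521/763)/(-111434/85) = -5620591/763*(-85/111434) = 477750235/85024142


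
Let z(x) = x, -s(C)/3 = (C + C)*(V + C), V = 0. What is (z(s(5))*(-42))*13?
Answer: 81900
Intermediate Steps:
s(C) = -6*C² (s(C) = -3*(C + C)*(0 + C) = -3*2*C*C = -6*C²)
(z(s(5))*(-42))*13 = (-6*5²*(-42))*13 = (-6*25*(-42))*13 = -150*(-42)*13 = 6300*13 = 81900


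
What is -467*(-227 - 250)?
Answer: 222759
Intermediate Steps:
-467*(-227 - 250) = -467*(-477) = 222759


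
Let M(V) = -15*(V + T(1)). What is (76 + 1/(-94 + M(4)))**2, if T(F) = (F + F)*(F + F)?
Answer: 264485169/45796 ≈ 5775.3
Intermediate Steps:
T(F) = 4*F**2 (T(F) = (2*F)*(2*F) = 4*F**2)
M(V) = -60 - 15*V (M(V) = -15*(V + 4*1**2) = -15*(V + 4*1) = -15*(V + 4) = -15*(4 + V) = -60 - 15*V)
(76 + 1/(-94 + M(4)))**2 = (76 + 1/(-94 + (-60 - 15*4)))**2 = (76 + 1/(-94 + (-60 - 60)))**2 = (76 + 1/(-94 - 120))**2 = (76 + 1/(-214))**2 = (76 - 1/214)**2 = (16263/214)**2 = 264485169/45796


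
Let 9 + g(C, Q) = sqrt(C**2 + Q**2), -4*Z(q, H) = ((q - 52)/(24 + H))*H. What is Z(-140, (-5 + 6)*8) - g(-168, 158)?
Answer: 21 - 2*sqrt(13297) ≈ -209.63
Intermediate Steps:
Z(q, H) = -H*(-52 + q)/(4*(24 + H)) (Z(q, H) = -(q - 52)/(24 + H)*H/4 = -(-52 + q)/(24 + H)*H/4 = -H*(-52 + q)/(4*(24 + H)))
g(C, Q) = -9 + sqrt(C**2 + Q**2)
Z(-140, (-5 + 6)*8) - g(-168, 158) = ((-5 + 6)*8)*(52 - 1*(-140))/(4*(24 + (-5 + 6)*8)) - (-9 + sqrt((-168)**2 + 158**2)) = (1*8)*(52 + 140)/(4*(24 + 1*8)) - (-9 + sqrt(28224 + 24964)) = (1/4)*8*192/(24 + 8) - (-9 + sqrt(53188)) = (1/4)*8*192/32 - (-9 + 2*sqrt(13297)) = (1/4)*8*(1/32)*192 + (9 - 2*sqrt(13297)) = 12 + (9 - 2*sqrt(13297)) = 21 - 2*sqrt(13297)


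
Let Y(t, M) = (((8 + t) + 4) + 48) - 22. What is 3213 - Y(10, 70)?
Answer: 3165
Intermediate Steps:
Y(t, M) = 38 + t (Y(t, M) = ((12 + t) + 48) - 22 = (60 + t) - 22 = 38 + t)
3213 - Y(10, 70) = 3213 - (38 + 10) = 3213 - 1*48 = 3213 - 48 = 3165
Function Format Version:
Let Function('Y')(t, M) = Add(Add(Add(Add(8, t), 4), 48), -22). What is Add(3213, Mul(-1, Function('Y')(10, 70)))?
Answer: 3165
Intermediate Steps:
Function('Y')(t, M) = Add(38, t) (Function('Y')(t, M) = Add(Add(Add(12, t), 48), -22) = Add(Add(60, t), -22) = Add(38, t))
Add(3213, Mul(-1, Function('Y')(10, 70))) = Add(3213, Mul(-1, Add(38, 10))) = Add(3213, Mul(-1, 48)) = Add(3213, -48) = 3165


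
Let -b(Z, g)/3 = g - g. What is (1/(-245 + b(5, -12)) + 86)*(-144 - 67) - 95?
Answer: -4468834/245 ≈ -18240.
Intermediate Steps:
b(Z, g) = 0 (b(Z, g) = -3*(g - g) = -3*0 = 0)
(1/(-245 + b(5, -12)) + 86)*(-144 - 67) - 95 = (1/(-245 + 0) + 86)*(-144 - 67) - 95 = (1/(-245) + 86)*(-211) - 95 = (-1/245 + 86)*(-211) - 95 = (21069/245)*(-211) - 95 = -4445559/245 - 95 = -4468834/245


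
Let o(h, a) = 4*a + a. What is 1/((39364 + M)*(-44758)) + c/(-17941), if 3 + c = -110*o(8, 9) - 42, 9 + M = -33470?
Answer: 17086845817/61372393390 ≈ 0.27841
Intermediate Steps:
M = -33479 (M = -9 - 33470 = -33479)
o(h, a) = 5*a
c = -4995 (c = -3 + (-550*9 - 42) = -3 + (-110*45 - 42) = -3 + (-4950 - 42) = -3 - 4992 = -4995)
1/((39364 + M)*(-44758)) + c/(-17941) = 1/((39364 - 33479)*(-44758)) - 4995/(-17941) = -1/44758/5885 - 4995*(-1/17941) = (1/5885)*(-1/44758) + 4995/17941 = -1/263400830 + 4995/17941 = 17086845817/61372393390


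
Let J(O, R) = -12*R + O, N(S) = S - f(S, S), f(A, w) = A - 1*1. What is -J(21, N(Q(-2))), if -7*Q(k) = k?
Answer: -9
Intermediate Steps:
f(A, w) = -1 + A (f(A, w) = A - 1 = -1 + A)
Q(k) = -k/7
N(S) = 1 (N(S) = S - (-1 + S) = S + (1 - S) = 1)
J(O, R) = O - 12*R
-J(21, N(Q(-2))) = -(21 - 12*1) = -(21 - 12) = -1*9 = -9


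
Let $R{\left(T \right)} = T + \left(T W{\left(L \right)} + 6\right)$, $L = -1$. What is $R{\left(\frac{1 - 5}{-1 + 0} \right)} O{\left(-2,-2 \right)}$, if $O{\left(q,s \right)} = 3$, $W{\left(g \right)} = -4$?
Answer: $-18$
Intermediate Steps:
$R{\left(T \right)} = 6 - 3 T$ ($R{\left(T \right)} = T + \left(T \left(-4\right) + 6\right) = T - \left(-6 + 4 T\right) = 6 - 3 T$)
$R{\left(\frac{1 - 5}{-1 + 0} \right)} O{\left(-2,-2 \right)} = \left(6 - 3 \frac{1 - 5}{-1 + 0}\right) 3 = \left(6 - 3 \left(- \frac{4}{-1}\right)\right) 3 = \left(6 - 3 \left(\left(-4\right) \left(-1\right)\right)\right) 3 = \left(6 - 12\right) 3 = \left(-6\right) 3 = -18$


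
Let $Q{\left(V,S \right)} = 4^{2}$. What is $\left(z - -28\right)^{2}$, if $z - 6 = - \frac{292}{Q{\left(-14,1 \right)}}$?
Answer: $\frac{3969}{16} \approx 248.06$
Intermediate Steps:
$Q{\left(V,S \right)} = 16$
$z = - \frac{49}{4}$ ($z = 6 - \frac{292}{16} = 6 - \frac{73}{4} = - \frac{49}{4} \approx -12.25$)
$\left(z - -28\right)^{2} = \left(- \frac{49}{4} - -28\right)^{2} = \left(- \frac{49}{4} + 28\right)^{2} = \left(\frac{63}{4}\right)^{2} = \frac{3969}{16}$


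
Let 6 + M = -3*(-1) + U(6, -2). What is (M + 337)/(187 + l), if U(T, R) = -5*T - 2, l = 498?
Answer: 302/685 ≈ 0.44088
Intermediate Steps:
U(T, R) = -2 - 5*T
M = -35 (M = -6 + (-3*(-1) + (-2 - 5*6)) = -6 + (3 + (-2 - 30)) = -6 + (3 - 32) = -6 - 29 = -35)
(M + 337)/(187 + l) = (-35 + 337)/(187 + 498) = 302/685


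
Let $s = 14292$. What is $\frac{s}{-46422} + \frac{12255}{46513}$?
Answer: $- \frac{5325677}{119957027} \approx -0.044397$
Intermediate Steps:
$\frac{s}{-46422} + \frac{12255}{46513} = \frac{14292}{-46422} + \frac{12255}{46513} = 14292 \left(- \frac{1}{46422}\right) + 12255 \cdot \frac{1}{46513} = - \frac{794}{2579} + \frac{12255}{46513} = - \frac{5325677}{119957027}$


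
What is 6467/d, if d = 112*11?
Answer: 6467/1232 ≈ 5.2492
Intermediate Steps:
d = 1232
6467/d = 6467/1232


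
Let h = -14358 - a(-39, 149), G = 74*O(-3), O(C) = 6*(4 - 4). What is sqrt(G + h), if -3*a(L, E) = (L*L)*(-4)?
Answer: I*sqrt(16386) ≈ 128.01*I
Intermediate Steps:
O(C) = 0 (O(C) = 6*0 = 0)
a(L, E) = 4*L**2/3 (a(L, E) = -L*L*(-4)/3 = -L**2*(-4)/3 = -(-4)*L**2/3 = 4*L**2/3)
G = 0 (G = 74*0 = 0)
h = -16386 (h = -14358 - 4*(-39)**2/3 = -14358 - 4*1521/3 = -14358 - 1*2028 = -14358 - 2028 = -16386)
sqrt(G + h) = sqrt(0 - 16386) = sqrt(-16386) = I*sqrt(16386)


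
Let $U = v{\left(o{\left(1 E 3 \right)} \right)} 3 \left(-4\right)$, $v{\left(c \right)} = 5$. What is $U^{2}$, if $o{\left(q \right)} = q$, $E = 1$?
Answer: $3600$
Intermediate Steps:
$U = -60$ ($U = 5 \cdot 3 \left(-4\right) = 15 \left(-4\right) = -60$)
$U^{2} = \left(-60\right)^{2} = 3600$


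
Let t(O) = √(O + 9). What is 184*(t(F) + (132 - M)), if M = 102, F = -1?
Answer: 5520 + 368*√2 ≈ 6040.4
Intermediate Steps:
t(O) = √(9 + O)
184*(t(F) + (132 - M)) = 184*(√(9 - 1) + (132 - 1*102)) = 184*(√8 + (132 - 102)) = 184*(2*√2 + 30) = 184*(30 + 2*√2) = 5520 + 368*√2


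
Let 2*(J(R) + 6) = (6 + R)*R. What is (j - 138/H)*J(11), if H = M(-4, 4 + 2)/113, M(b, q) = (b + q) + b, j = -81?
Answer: 675150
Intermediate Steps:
M(b, q) = q + 2*b
H = -2/113 (H = ((4 + 2) + 2*(-4))/113 = (6 - 8)*(1/113) = -2*1/113 = -2/113 ≈ -0.017699)
J(R) = -6 + R*(6 + R)/2 (J(R) = -6 + ((6 + R)*R)/2 = -6 + (R*(6 + R))/2 = -6 + R*(6 + R)/2)
(j - 138/H)*J(11) = (-81 - 138/(-2/113))*(-6 + (½)*11² + 3*11) = (-81 - 138*(-113/2))*(-6 + (½)*121 + 33) = (-81 + 7797)*(-6 + 121/2 + 33) = 7716*(175/2) = 675150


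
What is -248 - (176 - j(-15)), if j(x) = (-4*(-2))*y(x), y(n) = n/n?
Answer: -416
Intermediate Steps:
y(n) = 1
j(x) = 8 (j(x) = -4*(-2)*1 = 8*1 = 8)
-248 - (176 - j(-15)) = -248 - (176 - 1*8) = -248 - (176 - 8) = -248 - 1*168 = -248 - 168 = -416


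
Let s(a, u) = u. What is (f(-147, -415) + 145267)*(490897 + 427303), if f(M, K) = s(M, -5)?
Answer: 133379568400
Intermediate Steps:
f(M, K) = -5
(f(-147, -415) + 145267)*(490897 + 427303) = (-5 + 145267)*(490897 + 427303) = 145262*918200 = 133379568400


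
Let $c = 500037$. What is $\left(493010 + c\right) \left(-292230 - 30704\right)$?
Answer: $-320688639898$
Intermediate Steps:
$\left(493010 + c\right) \left(-292230 - 30704\right) = \left(493010 + 500037\right) \left(-292230 - 30704\right) = 993047 \left(-322934\right) = -320688639898$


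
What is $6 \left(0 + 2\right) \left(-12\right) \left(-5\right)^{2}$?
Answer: $-3600$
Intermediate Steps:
$6 \left(0 + 2\right) \left(-12\right) \left(-5\right)^{2} = 6 \cdot 2 \left(-12\right) 25 = 12 \left(-12\right) 25 = \left(-144\right) 25 = -3600$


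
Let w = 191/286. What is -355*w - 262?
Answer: -142737/286 ≈ -499.08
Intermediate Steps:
w = 191/286 (w = 191*(1/286) = 191/286 ≈ 0.66783)
-355*w - 262 = -355*191/286 - 262 = -67805/286 - 262 = -142737/286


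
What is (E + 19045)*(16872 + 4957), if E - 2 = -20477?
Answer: -31215470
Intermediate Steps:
E = -20475 (E = 2 - 20477 = -20475)
(E + 19045)*(16872 + 4957) = (-20475 + 19045)*(16872 + 4957) = -1430*21829 = -31215470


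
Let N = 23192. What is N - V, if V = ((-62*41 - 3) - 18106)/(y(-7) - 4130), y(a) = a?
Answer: 95924653/4137 ≈ 23187.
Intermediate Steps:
V = 20651/4137 (V = ((-62*41 - 3) - 18106)/(-7 - 4130) = ((-2542 - 3) - 18106)/(-4137) = (-2545 - 18106)*(-1/4137) = -20651*(-1/4137) = 20651/4137 ≈ 4.9918)
N - V = 23192 - 1*20651/4137 = 23192 - 20651/4137 = 95924653/4137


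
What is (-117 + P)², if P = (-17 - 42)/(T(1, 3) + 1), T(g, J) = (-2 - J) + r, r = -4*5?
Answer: 7557001/576 ≈ 13120.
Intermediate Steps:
r = -20
T(g, J) = -22 - J (T(g, J) = (-2 - J) - 20 = -22 - J)
P = 59/24 (P = (-17 - 42)/((-22 - 1*3) + 1) = -59/((-22 - 3) + 1) = -59/(-25 + 1) = -59/(-24) = -59*(-1/24) = 59/24 ≈ 2.4583)
(-117 + P)² = (-117 + 59/24)² = (-2749/24)² = 7557001/576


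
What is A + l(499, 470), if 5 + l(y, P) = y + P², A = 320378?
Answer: 541772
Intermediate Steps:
l(y, P) = -5 + y + P² (l(y, P) = -5 + (y + P²) = -5 + y + P²)
A + l(499, 470) = 320378 + (-5 + 499 + 470²) = 320378 + (-5 + 499 + 220900) = 320378 + 221394 = 541772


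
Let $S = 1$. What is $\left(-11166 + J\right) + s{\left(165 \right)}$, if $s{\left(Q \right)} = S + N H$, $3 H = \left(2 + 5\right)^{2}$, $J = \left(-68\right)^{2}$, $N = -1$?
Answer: $- \frac{19672}{3} \approx -6557.3$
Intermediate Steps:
$J = 4624$
$H = \frac{49}{3}$ ($H = \frac{\left(2 + 5\right)^{2}}{3} = \frac{7^{2}}{3} = \frac{1}{3} \cdot 49 = \frac{49}{3} \approx 16.333$)
$s{\left(Q \right)} = - \frac{46}{3}$ ($s{\left(Q \right)} = 1 - \frac{49}{3} = - \frac{46}{3}$)
$\left(-11166 + J\right) + s{\left(165 \right)} = \left(-11166 + 4624\right) - \frac{46}{3} = -6542 - \frac{46}{3} = - \frac{19672}{3}$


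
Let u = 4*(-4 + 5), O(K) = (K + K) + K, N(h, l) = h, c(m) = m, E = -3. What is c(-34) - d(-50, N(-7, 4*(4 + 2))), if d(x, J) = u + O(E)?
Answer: -29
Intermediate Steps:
O(K) = 3*K (O(K) = 2*K + K = 3*K)
u = 4 (u = 4*1 = 4)
d(x, J) = -5 (d(x, J) = 4 + 3*(-3) = 4 - 9 = -5)
c(-34) - d(-50, N(-7, 4*(4 + 2))) = -34 - 1*(-5) = -34 + 5 = -29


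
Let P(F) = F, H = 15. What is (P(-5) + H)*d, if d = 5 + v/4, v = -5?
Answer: 75/2 ≈ 37.500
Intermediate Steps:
d = 15/4 (d = 5 - 5/4 = 15/4 ≈ 3.7500)
(P(-5) + H)*d = (-5 + 15)*(15/4) = 10*(15/4) = 75/2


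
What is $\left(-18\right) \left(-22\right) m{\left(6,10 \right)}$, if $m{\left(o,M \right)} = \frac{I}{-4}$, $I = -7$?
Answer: $693$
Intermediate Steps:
$m{\left(o,M \right)} = \frac{7}{4}$ ($m{\left(o,M \right)} = - \frac{7}{-4} = \left(-7\right) \left(- \frac{1}{4}\right) = \frac{7}{4}$)
$\left(-18\right) \left(-22\right) m{\left(6,10 \right)} = \left(-18\right) \left(-22\right) \frac{7}{4} = 396 \cdot \frac{7}{4} = 693$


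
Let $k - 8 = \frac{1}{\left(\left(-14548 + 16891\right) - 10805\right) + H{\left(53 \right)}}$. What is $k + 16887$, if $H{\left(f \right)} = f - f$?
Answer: $\frac{142965489}{8462} \approx 16895.0$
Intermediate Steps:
$H{\left(f \right)} = 0$
$k = \frac{67695}{8462}$ ($k = 8 + \frac{1}{\left(\left(-14548 + 16891\right) - 10805\right) + 0} = 8 + \frac{1}{\left(2343 - 10805\right) + 0} = 8 + \frac{1}{-8462 + 0} = 8 + \frac{1}{-8462} = 8 - \frac{1}{8462} = \frac{67695}{8462} \approx 7.9999$)
$k + 16887 = \frac{67695}{8462} + 16887 = \frac{142965489}{8462}$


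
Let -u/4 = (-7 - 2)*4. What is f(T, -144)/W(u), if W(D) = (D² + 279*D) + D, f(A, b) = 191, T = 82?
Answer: 191/61056 ≈ 0.0031283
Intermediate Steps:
u = 144 (u = -4*(-7 - 2)*4 = -(-36)*4 = -4*(-36) = 144)
W(D) = D² + 280*D
f(T, -144)/W(u) = 191/((144*(280 + 144))) = 191/((144*424)) = 191/61056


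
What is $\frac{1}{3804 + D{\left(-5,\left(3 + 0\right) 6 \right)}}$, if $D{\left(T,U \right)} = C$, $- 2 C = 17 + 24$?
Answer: $\frac{2}{7567} \approx 0.00026431$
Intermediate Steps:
$C = - \frac{41}{2}$ ($C = - \frac{17 + 24}{2} = \left(- \frac{1}{2}\right) 41 = - \frac{41}{2} \approx -20.5$)
$D{\left(T,U \right)} = - \frac{41}{2}$
$\frac{1}{3804 + D{\left(-5,\left(3 + 0\right) 6 \right)}} = \frac{1}{3804 - \frac{41}{2}} = \frac{1}{\frac{7567}{2}} = \frac{2}{7567}$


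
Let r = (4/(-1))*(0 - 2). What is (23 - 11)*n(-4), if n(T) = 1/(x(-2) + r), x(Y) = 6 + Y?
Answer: 1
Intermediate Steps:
r = 8 (r = (4*(-1))*(-2) = -4*(-2) = 8)
n(T) = 1/12 (n(T) = 1/((6 - 2) + 8) = 1/(4 + 8) = 1/12)
(23 - 11)*n(-4) = (23 - 11)*(1/12) = 12*(1/12) = 1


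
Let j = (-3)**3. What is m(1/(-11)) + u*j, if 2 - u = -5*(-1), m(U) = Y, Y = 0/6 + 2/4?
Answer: 163/2 ≈ 81.500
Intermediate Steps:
Y = 1/2 (Y = 0*(1/6) + 2*(1/4) = 0 + 1/2 = 1/2 ≈ 0.50000)
m(U) = 1/2
j = -27
u = -3 (u = 2 - (-5)*(-1) = 2 - 1*5 = 2 - 5 = -3)
m(1/(-11)) + u*j = 1/2 - 3*(-27) = 1/2 + 81 = 163/2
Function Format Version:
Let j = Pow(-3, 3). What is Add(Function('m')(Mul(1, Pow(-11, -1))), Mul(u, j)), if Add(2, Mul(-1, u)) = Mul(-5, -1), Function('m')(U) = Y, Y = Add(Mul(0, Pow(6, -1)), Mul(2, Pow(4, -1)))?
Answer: Rational(163, 2) ≈ 81.500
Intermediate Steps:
Y = Rational(1, 2) (Y = Add(Mul(0, Rational(1, 6)), Mul(2, Rational(1, 4))) = Add(0, Rational(1, 2)) = Rational(1, 2) ≈ 0.50000)
Function('m')(U) = Rational(1, 2)
j = -27
u = -3 (u = Add(2, Mul(-1, Mul(-5, -1))) = Add(2, Mul(-1, 5)) = Add(2, -5) = -3)
Add(Function('m')(Mul(1, Pow(-11, -1))), Mul(u, j)) = Add(Rational(1, 2), Mul(-3, -27)) = Add(Rational(1, 2), 81) = Rational(163, 2)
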